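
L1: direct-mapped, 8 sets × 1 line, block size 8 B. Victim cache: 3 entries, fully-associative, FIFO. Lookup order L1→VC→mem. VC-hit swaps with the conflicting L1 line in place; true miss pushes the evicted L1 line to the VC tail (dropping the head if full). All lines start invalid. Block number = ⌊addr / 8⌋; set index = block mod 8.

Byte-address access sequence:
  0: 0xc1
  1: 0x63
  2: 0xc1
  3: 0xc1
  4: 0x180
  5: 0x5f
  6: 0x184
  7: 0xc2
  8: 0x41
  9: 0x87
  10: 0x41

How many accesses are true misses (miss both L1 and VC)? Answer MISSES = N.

MISSES = 6

0: 0xc1 (blk 24, set 0) → MISS  vc=[]
1: 0x63 (blk 12, set 4) → MISS  vc=[]
2: 0xc1 (blk 24, set 0) → L1-HIT  vc=[]
3: 0xc1 (blk 24, set 0) → L1-HIT  vc=[]
4: 0x180 (blk 48, set 0) → MISS  vc=[24]
5: 0x5f (blk 11, set 3) → MISS  vc=[24]
6: 0x184 (blk 48, set 0) → L1-HIT  vc=[24]
7: 0xc2 (blk 24, set 0) → VC-HIT  vc=[48]
8: 0x41 (blk 8, set 0) → MISS  vc=[48, 24]
9: 0x87 (blk 16, set 0) → MISS  vc=[48, 24, 8]
10: 0x41 (blk 8, set 0) → VC-HIT  vc=[48, 24, 16]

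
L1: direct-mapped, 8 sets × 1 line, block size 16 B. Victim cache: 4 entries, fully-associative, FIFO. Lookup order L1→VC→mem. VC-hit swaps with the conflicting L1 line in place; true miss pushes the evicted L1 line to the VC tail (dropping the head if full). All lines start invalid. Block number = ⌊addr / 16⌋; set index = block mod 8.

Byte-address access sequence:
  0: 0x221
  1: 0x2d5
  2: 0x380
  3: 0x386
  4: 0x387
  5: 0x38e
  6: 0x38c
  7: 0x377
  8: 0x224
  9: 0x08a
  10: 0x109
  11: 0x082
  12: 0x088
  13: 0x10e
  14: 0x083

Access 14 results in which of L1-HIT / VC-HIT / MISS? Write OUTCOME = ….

OUTCOME = VC-HIT

#0 0x221→b34/s2 MISS; vc=[]
#1 0x2d5→b45/s5 MISS; vc=[]
#2 0x380→b56/s0 MISS; vc=[]
#3 0x386→b56/s0 L1-HIT; vc=[]
#4 0x387→b56/s0 L1-HIT; vc=[]
#5 0x38e→b56/s0 L1-HIT; vc=[]
#6 0x38c→b56/s0 L1-HIT; vc=[]
#7 0x377→b55/s7 MISS; vc=[]
#8 0x224→b34/s2 L1-HIT; vc=[]
#9 0x8a→b8/s0 MISS; vc=[56]
#10 0x109→b16/s0 MISS; vc=[56,8]
#11 0x82→b8/s0 VC-HIT; vc=[56,16]
#12 0x88→b8/s0 L1-HIT; vc=[56,16]
#13 0x10e→b16/s0 VC-HIT; vc=[56,8]
#14 0x83→b8/s0 VC-HIT; vc=[56,16]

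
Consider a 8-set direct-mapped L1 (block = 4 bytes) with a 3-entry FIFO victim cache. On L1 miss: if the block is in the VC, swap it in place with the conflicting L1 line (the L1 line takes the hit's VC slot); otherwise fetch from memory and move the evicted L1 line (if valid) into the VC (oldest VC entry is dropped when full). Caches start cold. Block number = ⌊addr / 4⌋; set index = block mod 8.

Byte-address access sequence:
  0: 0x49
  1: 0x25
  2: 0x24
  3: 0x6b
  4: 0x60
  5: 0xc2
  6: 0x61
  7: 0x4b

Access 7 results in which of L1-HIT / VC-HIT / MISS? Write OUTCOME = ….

  [0] addr=0x49 blk=18 s=2: MISS | VC []
  [1] addr=0x25 blk=9 s=1: MISS | VC []
  [2] addr=0x24 blk=9 s=1: L1-HIT | VC []
  [3] addr=0x6b blk=26 s=2: MISS | VC [18]
  [4] addr=0x60 blk=24 s=0: MISS | VC [18]
  [5] addr=0xc2 blk=48 s=0: MISS | VC [18, 24]
  [6] addr=0x61 blk=24 s=0: VC-HIT | VC [18, 48]
  [7] addr=0x4b blk=18 s=2: VC-HIT | VC [26, 48]

OUTCOME = VC-HIT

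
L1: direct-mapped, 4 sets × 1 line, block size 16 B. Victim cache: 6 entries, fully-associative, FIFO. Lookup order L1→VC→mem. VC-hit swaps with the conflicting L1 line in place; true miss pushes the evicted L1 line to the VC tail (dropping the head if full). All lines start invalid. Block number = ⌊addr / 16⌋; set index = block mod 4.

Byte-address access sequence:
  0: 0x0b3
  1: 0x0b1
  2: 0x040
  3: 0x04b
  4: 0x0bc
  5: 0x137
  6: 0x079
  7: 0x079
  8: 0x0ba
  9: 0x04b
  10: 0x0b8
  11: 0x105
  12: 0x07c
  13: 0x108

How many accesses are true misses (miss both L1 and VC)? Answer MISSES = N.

MISSES = 5

#0 0xb3→b11/s3 MISS; vc=[]
#1 0xb1→b11/s3 L1-HIT; vc=[]
#2 0x40→b4/s0 MISS; vc=[]
#3 0x4b→b4/s0 L1-HIT; vc=[]
#4 0xbc→b11/s3 L1-HIT; vc=[]
#5 0x137→b19/s3 MISS; vc=[11]
#6 0x79→b7/s3 MISS; vc=[11,19]
#7 0x79→b7/s3 L1-HIT; vc=[11,19]
#8 0xba→b11/s3 VC-HIT; vc=[7,19]
#9 0x4b→b4/s0 L1-HIT; vc=[7,19]
#10 0xb8→b11/s3 L1-HIT; vc=[7,19]
#11 0x105→b16/s0 MISS; vc=[7,19,4]
#12 0x7c→b7/s3 VC-HIT; vc=[11,19,4]
#13 0x108→b16/s0 L1-HIT; vc=[11,19,4]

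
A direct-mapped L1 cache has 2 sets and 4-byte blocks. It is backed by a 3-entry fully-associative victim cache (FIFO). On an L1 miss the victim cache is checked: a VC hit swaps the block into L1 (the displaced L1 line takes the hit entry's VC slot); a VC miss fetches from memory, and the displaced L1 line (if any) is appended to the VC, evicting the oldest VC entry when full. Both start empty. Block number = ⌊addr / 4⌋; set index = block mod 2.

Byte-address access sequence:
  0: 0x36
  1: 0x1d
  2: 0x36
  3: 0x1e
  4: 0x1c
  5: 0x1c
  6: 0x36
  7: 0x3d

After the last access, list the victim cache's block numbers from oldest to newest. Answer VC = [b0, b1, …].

VC = [7, 13]

0: 0x36 (blk 13, set 1) → MISS  vc=[]
1: 0x1d (blk 7, set 1) → MISS  vc=[13]
2: 0x36 (blk 13, set 1) → VC-HIT  vc=[7]
3: 0x1e (blk 7, set 1) → VC-HIT  vc=[13]
4: 0x1c (blk 7, set 1) → L1-HIT  vc=[13]
5: 0x1c (blk 7, set 1) → L1-HIT  vc=[13]
6: 0x36 (blk 13, set 1) → VC-HIT  vc=[7]
7: 0x3d (blk 15, set 1) → MISS  vc=[7, 13]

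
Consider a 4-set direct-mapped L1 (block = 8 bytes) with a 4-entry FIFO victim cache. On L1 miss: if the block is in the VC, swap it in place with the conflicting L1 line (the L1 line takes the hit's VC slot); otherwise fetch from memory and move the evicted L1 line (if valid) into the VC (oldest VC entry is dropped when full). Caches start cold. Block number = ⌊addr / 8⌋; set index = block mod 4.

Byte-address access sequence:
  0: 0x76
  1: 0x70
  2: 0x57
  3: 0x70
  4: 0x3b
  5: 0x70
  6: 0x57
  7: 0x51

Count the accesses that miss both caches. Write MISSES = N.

MISSES = 3

0: 0x76 (blk 14, set 2) → MISS  vc=[]
1: 0x70 (blk 14, set 2) → L1-HIT  vc=[]
2: 0x57 (blk 10, set 2) → MISS  vc=[14]
3: 0x70 (blk 14, set 2) → VC-HIT  vc=[10]
4: 0x3b (blk 7, set 3) → MISS  vc=[10]
5: 0x70 (blk 14, set 2) → L1-HIT  vc=[10]
6: 0x57 (blk 10, set 2) → VC-HIT  vc=[14]
7: 0x51 (blk 10, set 2) → L1-HIT  vc=[14]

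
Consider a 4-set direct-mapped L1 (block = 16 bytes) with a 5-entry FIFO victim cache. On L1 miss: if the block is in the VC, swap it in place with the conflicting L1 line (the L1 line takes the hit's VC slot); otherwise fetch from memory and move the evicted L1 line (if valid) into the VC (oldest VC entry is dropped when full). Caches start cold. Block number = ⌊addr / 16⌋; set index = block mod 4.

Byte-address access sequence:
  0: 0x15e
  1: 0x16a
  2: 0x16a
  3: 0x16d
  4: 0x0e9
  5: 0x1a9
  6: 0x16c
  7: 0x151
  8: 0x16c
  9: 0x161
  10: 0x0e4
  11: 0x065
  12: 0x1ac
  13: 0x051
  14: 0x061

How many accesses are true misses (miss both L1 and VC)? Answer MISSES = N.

MISSES = 6

  [0] addr=0x15e blk=21 s=1: MISS | VC []
  [1] addr=0x16a blk=22 s=2: MISS | VC []
  [2] addr=0x16a blk=22 s=2: L1-HIT | VC []
  [3] addr=0x16d blk=22 s=2: L1-HIT | VC []
  [4] addr=0xe9 blk=14 s=2: MISS | VC [22]
  [5] addr=0x1a9 blk=26 s=2: MISS | VC [22, 14]
  [6] addr=0x16c blk=22 s=2: VC-HIT | VC [26, 14]
  [7] addr=0x151 blk=21 s=1: L1-HIT | VC [26, 14]
  [8] addr=0x16c blk=22 s=2: L1-HIT | VC [26, 14]
  [9] addr=0x161 blk=22 s=2: L1-HIT | VC [26, 14]
  [10] addr=0xe4 blk=14 s=2: VC-HIT | VC [26, 22]
  [11] addr=0x65 blk=6 s=2: MISS | VC [26, 22, 14]
  [12] addr=0x1ac blk=26 s=2: VC-HIT | VC [6, 22, 14]
  [13] addr=0x51 blk=5 s=1: MISS | VC [6, 22, 14, 21]
  [14] addr=0x61 blk=6 s=2: VC-HIT | VC [26, 22, 14, 21]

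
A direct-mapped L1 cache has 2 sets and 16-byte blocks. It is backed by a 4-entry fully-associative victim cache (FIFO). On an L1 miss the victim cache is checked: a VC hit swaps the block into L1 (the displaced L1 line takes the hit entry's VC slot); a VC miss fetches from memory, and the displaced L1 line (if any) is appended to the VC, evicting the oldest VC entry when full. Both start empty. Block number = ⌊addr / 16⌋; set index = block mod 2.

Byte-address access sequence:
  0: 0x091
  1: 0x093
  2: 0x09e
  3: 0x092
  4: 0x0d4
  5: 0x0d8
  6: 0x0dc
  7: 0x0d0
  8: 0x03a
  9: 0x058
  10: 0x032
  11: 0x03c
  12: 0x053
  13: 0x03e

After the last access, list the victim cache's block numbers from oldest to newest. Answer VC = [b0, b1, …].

#0 0x91→b9/s1 MISS; vc=[]
#1 0x93→b9/s1 L1-HIT; vc=[]
#2 0x9e→b9/s1 L1-HIT; vc=[]
#3 0x92→b9/s1 L1-HIT; vc=[]
#4 0xd4→b13/s1 MISS; vc=[9]
#5 0xd8→b13/s1 L1-HIT; vc=[9]
#6 0xdc→b13/s1 L1-HIT; vc=[9]
#7 0xd0→b13/s1 L1-HIT; vc=[9]
#8 0x3a→b3/s1 MISS; vc=[9,13]
#9 0x58→b5/s1 MISS; vc=[9,13,3]
#10 0x32→b3/s1 VC-HIT; vc=[9,13,5]
#11 0x3c→b3/s1 L1-HIT; vc=[9,13,5]
#12 0x53→b5/s1 VC-HIT; vc=[9,13,3]
#13 0x3e→b3/s1 VC-HIT; vc=[9,13,5]

VC = [9, 13, 5]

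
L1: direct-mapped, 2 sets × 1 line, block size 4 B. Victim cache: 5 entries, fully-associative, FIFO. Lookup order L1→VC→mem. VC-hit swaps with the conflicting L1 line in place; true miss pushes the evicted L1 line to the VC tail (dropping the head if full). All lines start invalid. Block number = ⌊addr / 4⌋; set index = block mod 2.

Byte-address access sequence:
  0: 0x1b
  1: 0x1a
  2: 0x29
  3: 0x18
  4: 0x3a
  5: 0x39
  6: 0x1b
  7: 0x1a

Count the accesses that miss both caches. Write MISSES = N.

  [0] addr=0x1b blk=6 s=0: MISS | VC []
  [1] addr=0x1a blk=6 s=0: L1-HIT | VC []
  [2] addr=0x29 blk=10 s=0: MISS | VC [6]
  [3] addr=0x18 blk=6 s=0: VC-HIT | VC [10]
  [4] addr=0x3a blk=14 s=0: MISS | VC [10, 6]
  [5] addr=0x39 blk=14 s=0: L1-HIT | VC [10, 6]
  [6] addr=0x1b blk=6 s=0: VC-HIT | VC [10, 14]
  [7] addr=0x1a blk=6 s=0: L1-HIT | VC [10, 14]

MISSES = 3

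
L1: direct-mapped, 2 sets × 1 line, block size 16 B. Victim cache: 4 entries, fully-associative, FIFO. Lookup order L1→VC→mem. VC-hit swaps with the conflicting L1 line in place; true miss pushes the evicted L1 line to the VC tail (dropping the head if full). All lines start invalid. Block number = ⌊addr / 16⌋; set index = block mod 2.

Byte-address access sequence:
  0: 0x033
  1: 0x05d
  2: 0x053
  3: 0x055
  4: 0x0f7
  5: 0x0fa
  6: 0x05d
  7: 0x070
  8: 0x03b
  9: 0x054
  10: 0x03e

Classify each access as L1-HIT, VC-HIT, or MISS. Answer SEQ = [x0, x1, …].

SEQ = [MISS, MISS, L1-HIT, L1-HIT, MISS, L1-HIT, VC-HIT, MISS, VC-HIT, VC-HIT, VC-HIT]

#0 0x33→b3/s1 MISS; vc=[]
#1 0x5d→b5/s1 MISS; vc=[3]
#2 0x53→b5/s1 L1-HIT; vc=[3]
#3 0x55→b5/s1 L1-HIT; vc=[3]
#4 0xf7→b15/s1 MISS; vc=[3,5]
#5 0xfa→b15/s1 L1-HIT; vc=[3,5]
#6 0x5d→b5/s1 VC-HIT; vc=[3,15]
#7 0x70→b7/s1 MISS; vc=[3,15,5]
#8 0x3b→b3/s1 VC-HIT; vc=[7,15,5]
#9 0x54→b5/s1 VC-HIT; vc=[7,15,3]
#10 0x3e→b3/s1 VC-HIT; vc=[7,15,5]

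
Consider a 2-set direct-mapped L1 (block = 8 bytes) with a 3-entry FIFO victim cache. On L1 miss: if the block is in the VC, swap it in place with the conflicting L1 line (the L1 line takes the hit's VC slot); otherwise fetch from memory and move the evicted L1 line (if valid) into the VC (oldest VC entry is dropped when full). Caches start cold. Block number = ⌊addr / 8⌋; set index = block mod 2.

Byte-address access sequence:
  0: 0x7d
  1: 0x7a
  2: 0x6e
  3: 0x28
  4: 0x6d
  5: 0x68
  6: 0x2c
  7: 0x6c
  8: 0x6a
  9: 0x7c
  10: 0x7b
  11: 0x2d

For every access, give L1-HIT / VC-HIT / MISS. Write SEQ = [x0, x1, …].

SEQ = [MISS, L1-HIT, MISS, MISS, VC-HIT, L1-HIT, VC-HIT, VC-HIT, L1-HIT, VC-HIT, L1-HIT, VC-HIT]

  [0] addr=0x7d blk=15 s=1: MISS | VC []
  [1] addr=0x7a blk=15 s=1: L1-HIT | VC []
  [2] addr=0x6e blk=13 s=1: MISS | VC [15]
  [3] addr=0x28 blk=5 s=1: MISS | VC [15, 13]
  [4] addr=0x6d blk=13 s=1: VC-HIT | VC [15, 5]
  [5] addr=0x68 blk=13 s=1: L1-HIT | VC [15, 5]
  [6] addr=0x2c blk=5 s=1: VC-HIT | VC [15, 13]
  [7] addr=0x6c blk=13 s=1: VC-HIT | VC [15, 5]
  [8] addr=0x6a blk=13 s=1: L1-HIT | VC [15, 5]
  [9] addr=0x7c blk=15 s=1: VC-HIT | VC [13, 5]
  [10] addr=0x7b blk=15 s=1: L1-HIT | VC [13, 5]
  [11] addr=0x2d blk=5 s=1: VC-HIT | VC [13, 15]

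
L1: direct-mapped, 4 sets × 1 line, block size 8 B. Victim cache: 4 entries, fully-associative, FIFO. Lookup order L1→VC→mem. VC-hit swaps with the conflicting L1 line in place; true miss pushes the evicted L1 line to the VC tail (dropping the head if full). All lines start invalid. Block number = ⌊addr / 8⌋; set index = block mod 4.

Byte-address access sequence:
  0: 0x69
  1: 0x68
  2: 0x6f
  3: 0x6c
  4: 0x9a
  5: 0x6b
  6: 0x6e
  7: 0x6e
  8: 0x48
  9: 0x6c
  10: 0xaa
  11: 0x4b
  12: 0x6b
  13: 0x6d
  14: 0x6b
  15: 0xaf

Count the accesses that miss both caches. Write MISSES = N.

MISSES = 4

#0 0x69→b13/s1 MISS; vc=[]
#1 0x68→b13/s1 L1-HIT; vc=[]
#2 0x6f→b13/s1 L1-HIT; vc=[]
#3 0x6c→b13/s1 L1-HIT; vc=[]
#4 0x9a→b19/s3 MISS; vc=[]
#5 0x6b→b13/s1 L1-HIT; vc=[]
#6 0x6e→b13/s1 L1-HIT; vc=[]
#7 0x6e→b13/s1 L1-HIT; vc=[]
#8 0x48→b9/s1 MISS; vc=[13]
#9 0x6c→b13/s1 VC-HIT; vc=[9]
#10 0xaa→b21/s1 MISS; vc=[9,13]
#11 0x4b→b9/s1 VC-HIT; vc=[21,13]
#12 0x6b→b13/s1 VC-HIT; vc=[21,9]
#13 0x6d→b13/s1 L1-HIT; vc=[21,9]
#14 0x6b→b13/s1 L1-HIT; vc=[21,9]
#15 0xaf→b21/s1 VC-HIT; vc=[13,9]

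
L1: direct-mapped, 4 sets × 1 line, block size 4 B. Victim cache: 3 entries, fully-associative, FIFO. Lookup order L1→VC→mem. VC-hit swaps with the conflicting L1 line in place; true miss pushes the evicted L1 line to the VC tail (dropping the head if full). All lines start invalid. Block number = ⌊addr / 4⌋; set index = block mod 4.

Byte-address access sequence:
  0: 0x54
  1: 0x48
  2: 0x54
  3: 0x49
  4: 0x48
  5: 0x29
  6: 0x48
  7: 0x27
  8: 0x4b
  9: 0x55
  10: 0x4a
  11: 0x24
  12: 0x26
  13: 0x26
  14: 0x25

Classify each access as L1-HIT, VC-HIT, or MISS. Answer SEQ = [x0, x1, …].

  [0] addr=0x54 blk=21 s=1: MISS | VC []
  [1] addr=0x48 blk=18 s=2: MISS | VC []
  [2] addr=0x54 blk=21 s=1: L1-HIT | VC []
  [3] addr=0x49 blk=18 s=2: L1-HIT | VC []
  [4] addr=0x48 blk=18 s=2: L1-HIT | VC []
  [5] addr=0x29 blk=10 s=2: MISS | VC [18]
  [6] addr=0x48 blk=18 s=2: VC-HIT | VC [10]
  [7] addr=0x27 blk=9 s=1: MISS | VC [10, 21]
  [8] addr=0x4b blk=18 s=2: L1-HIT | VC [10, 21]
  [9] addr=0x55 blk=21 s=1: VC-HIT | VC [10, 9]
  [10] addr=0x4a blk=18 s=2: L1-HIT | VC [10, 9]
  [11] addr=0x24 blk=9 s=1: VC-HIT | VC [10, 21]
  [12] addr=0x26 blk=9 s=1: L1-HIT | VC [10, 21]
  [13] addr=0x26 blk=9 s=1: L1-HIT | VC [10, 21]
  [14] addr=0x25 blk=9 s=1: L1-HIT | VC [10, 21]

SEQ = [MISS, MISS, L1-HIT, L1-HIT, L1-HIT, MISS, VC-HIT, MISS, L1-HIT, VC-HIT, L1-HIT, VC-HIT, L1-HIT, L1-HIT, L1-HIT]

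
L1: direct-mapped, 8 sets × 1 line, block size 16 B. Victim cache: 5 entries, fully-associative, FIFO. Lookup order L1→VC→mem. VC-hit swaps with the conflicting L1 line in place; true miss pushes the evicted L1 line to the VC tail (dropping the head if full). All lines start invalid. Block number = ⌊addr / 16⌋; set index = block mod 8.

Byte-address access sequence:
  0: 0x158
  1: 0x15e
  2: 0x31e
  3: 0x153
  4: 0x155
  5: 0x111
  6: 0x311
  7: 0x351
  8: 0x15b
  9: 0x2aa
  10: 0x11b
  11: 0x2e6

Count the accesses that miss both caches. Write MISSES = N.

0: 0x158 (blk 21, set 5) → MISS  vc=[]
1: 0x15e (blk 21, set 5) → L1-HIT  vc=[]
2: 0x31e (blk 49, set 1) → MISS  vc=[]
3: 0x153 (blk 21, set 5) → L1-HIT  vc=[]
4: 0x155 (blk 21, set 5) → L1-HIT  vc=[]
5: 0x111 (blk 17, set 1) → MISS  vc=[49]
6: 0x311 (blk 49, set 1) → VC-HIT  vc=[17]
7: 0x351 (blk 53, set 5) → MISS  vc=[17, 21]
8: 0x15b (blk 21, set 5) → VC-HIT  vc=[17, 53]
9: 0x2aa (blk 42, set 2) → MISS  vc=[17, 53]
10: 0x11b (blk 17, set 1) → VC-HIT  vc=[49, 53]
11: 0x2e6 (blk 46, set 6) → MISS  vc=[49, 53]

MISSES = 6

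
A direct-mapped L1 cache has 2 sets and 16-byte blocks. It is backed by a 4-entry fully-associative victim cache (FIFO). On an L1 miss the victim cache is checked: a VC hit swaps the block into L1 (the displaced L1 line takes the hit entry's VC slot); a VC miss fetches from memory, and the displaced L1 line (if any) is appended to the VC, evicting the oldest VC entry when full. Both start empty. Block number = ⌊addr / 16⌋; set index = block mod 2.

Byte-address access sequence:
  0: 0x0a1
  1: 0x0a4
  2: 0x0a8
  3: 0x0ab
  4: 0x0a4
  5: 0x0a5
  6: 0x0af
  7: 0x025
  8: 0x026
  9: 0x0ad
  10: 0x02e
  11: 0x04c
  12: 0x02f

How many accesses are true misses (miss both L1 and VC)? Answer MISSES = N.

MISSES = 3

#0 0xa1→b10/s0 MISS; vc=[]
#1 0xa4→b10/s0 L1-HIT; vc=[]
#2 0xa8→b10/s0 L1-HIT; vc=[]
#3 0xab→b10/s0 L1-HIT; vc=[]
#4 0xa4→b10/s0 L1-HIT; vc=[]
#5 0xa5→b10/s0 L1-HIT; vc=[]
#6 0xaf→b10/s0 L1-HIT; vc=[]
#7 0x25→b2/s0 MISS; vc=[10]
#8 0x26→b2/s0 L1-HIT; vc=[10]
#9 0xad→b10/s0 VC-HIT; vc=[2]
#10 0x2e→b2/s0 VC-HIT; vc=[10]
#11 0x4c→b4/s0 MISS; vc=[10,2]
#12 0x2f→b2/s0 VC-HIT; vc=[10,4]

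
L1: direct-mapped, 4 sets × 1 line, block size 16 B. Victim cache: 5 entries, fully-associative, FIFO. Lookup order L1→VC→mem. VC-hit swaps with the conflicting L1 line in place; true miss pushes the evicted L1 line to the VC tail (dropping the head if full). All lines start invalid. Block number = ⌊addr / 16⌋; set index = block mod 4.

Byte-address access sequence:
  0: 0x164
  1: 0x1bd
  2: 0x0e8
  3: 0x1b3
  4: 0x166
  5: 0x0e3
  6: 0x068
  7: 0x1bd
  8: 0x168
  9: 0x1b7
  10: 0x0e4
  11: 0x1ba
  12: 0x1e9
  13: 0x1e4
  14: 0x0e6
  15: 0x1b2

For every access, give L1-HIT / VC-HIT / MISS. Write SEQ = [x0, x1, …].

  [0] addr=0x164 blk=22 s=2: MISS | VC []
  [1] addr=0x1bd blk=27 s=3: MISS | VC []
  [2] addr=0xe8 blk=14 s=2: MISS | VC [22]
  [3] addr=0x1b3 blk=27 s=3: L1-HIT | VC [22]
  [4] addr=0x166 blk=22 s=2: VC-HIT | VC [14]
  [5] addr=0xe3 blk=14 s=2: VC-HIT | VC [22]
  [6] addr=0x68 blk=6 s=2: MISS | VC [22, 14]
  [7] addr=0x1bd blk=27 s=3: L1-HIT | VC [22, 14]
  [8] addr=0x168 blk=22 s=2: VC-HIT | VC [6, 14]
  [9] addr=0x1b7 blk=27 s=3: L1-HIT | VC [6, 14]
  [10] addr=0xe4 blk=14 s=2: VC-HIT | VC [6, 22]
  [11] addr=0x1ba blk=27 s=3: L1-HIT | VC [6, 22]
  [12] addr=0x1e9 blk=30 s=2: MISS | VC [6, 22, 14]
  [13] addr=0x1e4 blk=30 s=2: L1-HIT | VC [6, 22, 14]
  [14] addr=0xe6 blk=14 s=2: VC-HIT | VC [6, 22, 30]
  [15] addr=0x1b2 blk=27 s=3: L1-HIT | VC [6, 22, 30]

SEQ = [MISS, MISS, MISS, L1-HIT, VC-HIT, VC-HIT, MISS, L1-HIT, VC-HIT, L1-HIT, VC-HIT, L1-HIT, MISS, L1-HIT, VC-HIT, L1-HIT]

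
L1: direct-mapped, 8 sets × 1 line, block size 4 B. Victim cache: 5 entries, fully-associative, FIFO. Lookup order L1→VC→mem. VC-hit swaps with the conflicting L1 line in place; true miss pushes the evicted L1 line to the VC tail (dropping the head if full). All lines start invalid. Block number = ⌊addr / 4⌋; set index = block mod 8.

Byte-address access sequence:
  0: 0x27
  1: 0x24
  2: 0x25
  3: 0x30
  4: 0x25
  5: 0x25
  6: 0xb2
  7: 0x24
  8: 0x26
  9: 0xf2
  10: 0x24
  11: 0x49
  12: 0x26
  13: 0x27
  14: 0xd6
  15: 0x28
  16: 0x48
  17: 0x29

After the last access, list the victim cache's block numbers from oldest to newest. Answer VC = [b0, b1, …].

VC = [12, 44, 18]

#0 0x27→b9/s1 MISS; vc=[]
#1 0x24→b9/s1 L1-HIT; vc=[]
#2 0x25→b9/s1 L1-HIT; vc=[]
#3 0x30→b12/s4 MISS; vc=[]
#4 0x25→b9/s1 L1-HIT; vc=[]
#5 0x25→b9/s1 L1-HIT; vc=[]
#6 0xb2→b44/s4 MISS; vc=[12]
#7 0x24→b9/s1 L1-HIT; vc=[12]
#8 0x26→b9/s1 L1-HIT; vc=[12]
#9 0xf2→b60/s4 MISS; vc=[12,44]
#10 0x24→b9/s1 L1-HIT; vc=[12,44]
#11 0x49→b18/s2 MISS; vc=[12,44]
#12 0x26→b9/s1 L1-HIT; vc=[12,44]
#13 0x27→b9/s1 L1-HIT; vc=[12,44]
#14 0xd6→b53/s5 MISS; vc=[12,44]
#15 0x28→b10/s2 MISS; vc=[12,44,18]
#16 0x48→b18/s2 VC-HIT; vc=[12,44,10]
#17 0x29→b10/s2 VC-HIT; vc=[12,44,18]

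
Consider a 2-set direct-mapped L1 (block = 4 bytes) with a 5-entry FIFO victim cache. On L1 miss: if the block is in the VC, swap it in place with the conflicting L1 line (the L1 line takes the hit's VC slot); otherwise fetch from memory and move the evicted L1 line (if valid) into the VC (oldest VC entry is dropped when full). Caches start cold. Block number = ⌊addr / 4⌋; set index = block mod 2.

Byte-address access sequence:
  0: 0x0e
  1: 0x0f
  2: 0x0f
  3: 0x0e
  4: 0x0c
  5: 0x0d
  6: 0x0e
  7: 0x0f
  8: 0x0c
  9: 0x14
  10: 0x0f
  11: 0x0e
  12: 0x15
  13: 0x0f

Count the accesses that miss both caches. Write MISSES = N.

MISSES = 2

0: 0xe (blk 3, set 1) → MISS  vc=[]
1: 0xf (blk 3, set 1) → L1-HIT  vc=[]
2: 0xf (blk 3, set 1) → L1-HIT  vc=[]
3: 0xe (blk 3, set 1) → L1-HIT  vc=[]
4: 0xc (blk 3, set 1) → L1-HIT  vc=[]
5: 0xd (blk 3, set 1) → L1-HIT  vc=[]
6: 0xe (blk 3, set 1) → L1-HIT  vc=[]
7: 0xf (blk 3, set 1) → L1-HIT  vc=[]
8: 0xc (blk 3, set 1) → L1-HIT  vc=[]
9: 0x14 (blk 5, set 1) → MISS  vc=[3]
10: 0xf (blk 3, set 1) → VC-HIT  vc=[5]
11: 0xe (blk 3, set 1) → L1-HIT  vc=[5]
12: 0x15 (blk 5, set 1) → VC-HIT  vc=[3]
13: 0xf (blk 3, set 1) → VC-HIT  vc=[5]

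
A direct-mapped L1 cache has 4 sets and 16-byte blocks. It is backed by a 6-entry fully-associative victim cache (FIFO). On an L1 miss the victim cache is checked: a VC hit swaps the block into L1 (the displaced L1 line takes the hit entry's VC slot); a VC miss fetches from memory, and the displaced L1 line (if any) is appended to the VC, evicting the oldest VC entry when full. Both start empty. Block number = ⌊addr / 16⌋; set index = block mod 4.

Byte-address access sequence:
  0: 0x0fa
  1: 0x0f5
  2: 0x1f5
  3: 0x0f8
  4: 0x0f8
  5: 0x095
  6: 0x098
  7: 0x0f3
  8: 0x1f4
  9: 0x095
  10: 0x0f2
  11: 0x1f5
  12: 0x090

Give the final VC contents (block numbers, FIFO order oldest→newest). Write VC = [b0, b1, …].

VC = [15]

0: 0xfa (blk 15, set 3) → MISS  vc=[]
1: 0xf5 (blk 15, set 3) → L1-HIT  vc=[]
2: 0x1f5 (blk 31, set 3) → MISS  vc=[15]
3: 0xf8 (blk 15, set 3) → VC-HIT  vc=[31]
4: 0xf8 (blk 15, set 3) → L1-HIT  vc=[31]
5: 0x95 (blk 9, set 1) → MISS  vc=[31]
6: 0x98 (blk 9, set 1) → L1-HIT  vc=[31]
7: 0xf3 (blk 15, set 3) → L1-HIT  vc=[31]
8: 0x1f4 (blk 31, set 3) → VC-HIT  vc=[15]
9: 0x95 (blk 9, set 1) → L1-HIT  vc=[15]
10: 0xf2 (blk 15, set 3) → VC-HIT  vc=[31]
11: 0x1f5 (blk 31, set 3) → VC-HIT  vc=[15]
12: 0x90 (blk 9, set 1) → L1-HIT  vc=[15]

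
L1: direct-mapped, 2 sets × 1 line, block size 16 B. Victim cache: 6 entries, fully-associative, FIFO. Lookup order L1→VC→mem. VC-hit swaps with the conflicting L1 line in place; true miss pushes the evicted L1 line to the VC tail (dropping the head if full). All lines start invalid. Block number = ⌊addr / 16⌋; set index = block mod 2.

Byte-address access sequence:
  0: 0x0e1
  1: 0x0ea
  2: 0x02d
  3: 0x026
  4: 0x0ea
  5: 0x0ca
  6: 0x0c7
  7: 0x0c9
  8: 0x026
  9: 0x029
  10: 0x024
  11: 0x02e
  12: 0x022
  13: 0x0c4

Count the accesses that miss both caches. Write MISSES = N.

#0 0xe1→b14/s0 MISS; vc=[]
#1 0xea→b14/s0 L1-HIT; vc=[]
#2 0x2d→b2/s0 MISS; vc=[14]
#3 0x26→b2/s0 L1-HIT; vc=[14]
#4 0xea→b14/s0 VC-HIT; vc=[2]
#5 0xca→b12/s0 MISS; vc=[2,14]
#6 0xc7→b12/s0 L1-HIT; vc=[2,14]
#7 0xc9→b12/s0 L1-HIT; vc=[2,14]
#8 0x26→b2/s0 VC-HIT; vc=[12,14]
#9 0x29→b2/s0 L1-HIT; vc=[12,14]
#10 0x24→b2/s0 L1-HIT; vc=[12,14]
#11 0x2e→b2/s0 L1-HIT; vc=[12,14]
#12 0x22→b2/s0 L1-HIT; vc=[12,14]
#13 0xc4→b12/s0 VC-HIT; vc=[2,14]

MISSES = 3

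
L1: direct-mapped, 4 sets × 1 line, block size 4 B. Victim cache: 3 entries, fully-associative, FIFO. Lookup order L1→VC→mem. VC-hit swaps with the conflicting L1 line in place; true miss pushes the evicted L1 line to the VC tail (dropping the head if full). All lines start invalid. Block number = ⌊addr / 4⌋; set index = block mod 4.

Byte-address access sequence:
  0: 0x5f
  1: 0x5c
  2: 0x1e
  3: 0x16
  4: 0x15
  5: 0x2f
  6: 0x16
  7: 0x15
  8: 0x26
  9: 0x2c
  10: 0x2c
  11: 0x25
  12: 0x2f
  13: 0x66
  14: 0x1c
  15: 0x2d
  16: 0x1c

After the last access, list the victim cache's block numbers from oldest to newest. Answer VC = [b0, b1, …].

  [0] addr=0x5f blk=23 s=3: MISS | VC []
  [1] addr=0x5c blk=23 s=3: L1-HIT | VC []
  [2] addr=0x1e blk=7 s=3: MISS | VC [23]
  [3] addr=0x16 blk=5 s=1: MISS | VC [23]
  [4] addr=0x15 blk=5 s=1: L1-HIT | VC [23]
  [5] addr=0x2f blk=11 s=3: MISS | VC [23, 7]
  [6] addr=0x16 blk=5 s=1: L1-HIT | VC [23, 7]
  [7] addr=0x15 blk=5 s=1: L1-HIT | VC [23, 7]
  [8] addr=0x26 blk=9 s=1: MISS | VC [23, 7, 5]
  [9] addr=0x2c blk=11 s=3: L1-HIT | VC [23, 7, 5]
  [10] addr=0x2c blk=11 s=3: L1-HIT | VC [23, 7, 5]
  [11] addr=0x25 blk=9 s=1: L1-HIT | VC [23, 7, 5]
  [12] addr=0x2f blk=11 s=3: L1-HIT | VC [23, 7, 5]
  [13] addr=0x66 blk=25 s=1: MISS | VC [7, 5, 9]
  [14] addr=0x1c blk=7 s=3: VC-HIT | VC [11, 5, 9]
  [15] addr=0x2d blk=11 s=3: VC-HIT | VC [7, 5, 9]
  [16] addr=0x1c blk=7 s=3: VC-HIT | VC [11, 5, 9]

VC = [11, 5, 9]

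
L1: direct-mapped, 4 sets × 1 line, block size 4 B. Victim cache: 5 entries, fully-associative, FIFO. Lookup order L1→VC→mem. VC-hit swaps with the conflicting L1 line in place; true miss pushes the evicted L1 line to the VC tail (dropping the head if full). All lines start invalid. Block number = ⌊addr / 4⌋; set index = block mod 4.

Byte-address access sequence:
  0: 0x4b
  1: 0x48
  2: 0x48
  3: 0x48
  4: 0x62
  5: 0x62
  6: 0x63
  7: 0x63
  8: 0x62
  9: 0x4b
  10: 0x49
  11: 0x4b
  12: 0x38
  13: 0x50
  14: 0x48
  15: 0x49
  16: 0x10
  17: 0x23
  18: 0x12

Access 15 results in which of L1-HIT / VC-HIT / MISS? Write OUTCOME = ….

OUTCOME = L1-HIT

#0 0x4b→b18/s2 MISS; vc=[]
#1 0x48→b18/s2 L1-HIT; vc=[]
#2 0x48→b18/s2 L1-HIT; vc=[]
#3 0x48→b18/s2 L1-HIT; vc=[]
#4 0x62→b24/s0 MISS; vc=[]
#5 0x62→b24/s0 L1-HIT; vc=[]
#6 0x63→b24/s0 L1-HIT; vc=[]
#7 0x63→b24/s0 L1-HIT; vc=[]
#8 0x62→b24/s0 L1-HIT; vc=[]
#9 0x4b→b18/s2 L1-HIT; vc=[]
#10 0x49→b18/s2 L1-HIT; vc=[]
#11 0x4b→b18/s2 L1-HIT; vc=[]
#12 0x38→b14/s2 MISS; vc=[18]
#13 0x50→b20/s0 MISS; vc=[18,24]
#14 0x48→b18/s2 VC-HIT; vc=[14,24]
#15 0x49→b18/s2 L1-HIT; vc=[14,24]
#16 0x10→b4/s0 MISS; vc=[14,24,20]
#17 0x23→b8/s0 MISS; vc=[14,24,20,4]
#18 0x12→b4/s0 VC-HIT; vc=[14,24,20,8]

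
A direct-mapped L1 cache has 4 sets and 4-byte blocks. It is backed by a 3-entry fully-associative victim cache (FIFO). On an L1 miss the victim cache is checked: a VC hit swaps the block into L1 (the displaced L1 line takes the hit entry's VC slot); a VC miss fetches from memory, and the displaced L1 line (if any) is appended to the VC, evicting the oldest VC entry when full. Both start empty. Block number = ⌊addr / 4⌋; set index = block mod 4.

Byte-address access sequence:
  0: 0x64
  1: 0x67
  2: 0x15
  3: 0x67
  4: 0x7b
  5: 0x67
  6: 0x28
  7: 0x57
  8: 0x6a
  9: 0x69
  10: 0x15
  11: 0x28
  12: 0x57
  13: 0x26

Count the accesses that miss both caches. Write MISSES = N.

MISSES = 8

#0 0x64→b25/s1 MISS; vc=[]
#1 0x67→b25/s1 L1-HIT; vc=[]
#2 0x15→b5/s1 MISS; vc=[25]
#3 0x67→b25/s1 VC-HIT; vc=[5]
#4 0x7b→b30/s2 MISS; vc=[5]
#5 0x67→b25/s1 L1-HIT; vc=[5]
#6 0x28→b10/s2 MISS; vc=[5,30]
#7 0x57→b21/s1 MISS; vc=[5,30,25]
#8 0x6a→b26/s2 MISS; vc=[30,25,10]
#9 0x69→b26/s2 L1-HIT; vc=[30,25,10]
#10 0x15→b5/s1 MISS; vc=[25,10,21]
#11 0x28→b10/s2 VC-HIT; vc=[25,26,21]
#12 0x57→b21/s1 VC-HIT; vc=[25,26,5]
#13 0x26→b9/s1 MISS; vc=[26,5,21]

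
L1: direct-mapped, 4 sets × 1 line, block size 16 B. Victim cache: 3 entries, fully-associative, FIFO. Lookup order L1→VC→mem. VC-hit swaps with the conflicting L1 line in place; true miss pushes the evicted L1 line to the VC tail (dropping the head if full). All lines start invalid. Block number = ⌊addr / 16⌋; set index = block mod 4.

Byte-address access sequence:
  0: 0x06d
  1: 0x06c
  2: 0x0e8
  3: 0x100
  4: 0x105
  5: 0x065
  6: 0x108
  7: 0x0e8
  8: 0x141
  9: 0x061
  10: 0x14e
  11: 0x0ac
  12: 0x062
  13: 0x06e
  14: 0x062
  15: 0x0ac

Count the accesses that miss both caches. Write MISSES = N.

MISSES = 5

#0 0x6d→b6/s2 MISS; vc=[]
#1 0x6c→b6/s2 L1-HIT; vc=[]
#2 0xe8→b14/s2 MISS; vc=[6]
#3 0x100→b16/s0 MISS; vc=[6]
#4 0x105→b16/s0 L1-HIT; vc=[6]
#5 0x65→b6/s2 VC-HIT; vc=[14]
#6 0x108→b16/s0 L1-HIT; vc=[14]
#7 0xe8→b14/s2 VC-HIT; vc=[6]
#8 0x141→b20/s0 MISS; vc=[6,16]
#9 0x61→b6/s2 VC-HIT; vc=[14,16]
#10 0x14e→b20/s0 L1-HIT; vc=[14,16]
#11 0xac→b10/s2 MISS; vc=[14,16,6]
#12 0x62→b6/s2 VC-HIT; vc=[14,16,10]
#13 0x6e→b6/s2 L1-HIT; vc=[14,16,10]
#14 0x62→b6/s2 L1-HIT; vc=[14,16,10]
#15 0xac→b10/s2 VC-HIT; vc=[14,16,6]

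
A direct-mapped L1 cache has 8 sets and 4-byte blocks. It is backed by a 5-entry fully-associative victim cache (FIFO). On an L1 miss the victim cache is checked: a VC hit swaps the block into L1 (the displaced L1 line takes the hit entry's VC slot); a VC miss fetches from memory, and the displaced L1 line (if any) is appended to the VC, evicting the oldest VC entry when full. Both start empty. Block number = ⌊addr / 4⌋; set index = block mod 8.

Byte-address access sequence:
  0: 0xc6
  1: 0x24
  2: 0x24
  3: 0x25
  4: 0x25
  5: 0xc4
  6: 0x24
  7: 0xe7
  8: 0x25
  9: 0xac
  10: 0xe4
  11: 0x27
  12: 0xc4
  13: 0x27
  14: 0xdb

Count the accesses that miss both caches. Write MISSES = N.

0: 0xc6 (blk 49, set 1) → MISS  vc=[]
1: 0x24 (blk 9, set 1) → MISS  vc=[49]
2: 0x24 (blk 9, set 1) → L1-HIT  vc=[49]
3: 0x25 (blk 9, set 1) → L1-HIT  vc=[49]
4: 0x25 (blk 9, set 1) → L1-HIT  vc=[49]
5: 0xc4 (blk 49, set 1) → VC-HIT  vc=[9]
6: 0x24 (blk 9, set 1) → VC-HIT  vc=[49]
7: 0xe7 (blk 57, set 1) → MISS  vc=[49, 9]
8: 0x25 (blk 9, set 1) → VC-HIT  vc=[49, 57]
9: 0xac (blk 43, set 3) → MISS  vc=[49, 57]
10: 0xe4 (blk 57, set 1) → VC-HIT  vc=[49, 9]
11: 0x27 (blk 9, set 1) → VC-HIT  vc=[49, 57]
12: 0xc4 (blk 49, set 1) → VC-HIT  vc=[9, 57]
13: 0x27 (blk 9, set 1) → VC-HIT  vc=[49, 57]
14: 0xdb (blk 54, set 6) → MISS  vc=[49, 57]

MISSES = 5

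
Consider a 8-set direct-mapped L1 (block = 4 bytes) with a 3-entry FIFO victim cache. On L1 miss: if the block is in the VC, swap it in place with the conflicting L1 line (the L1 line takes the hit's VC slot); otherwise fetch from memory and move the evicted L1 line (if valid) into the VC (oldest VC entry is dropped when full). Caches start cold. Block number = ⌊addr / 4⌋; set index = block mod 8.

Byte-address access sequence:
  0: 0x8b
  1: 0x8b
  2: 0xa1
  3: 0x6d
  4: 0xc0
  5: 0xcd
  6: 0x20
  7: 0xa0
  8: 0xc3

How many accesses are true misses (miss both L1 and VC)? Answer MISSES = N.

MISSES = 6

#0 0x8b→b34/s2 MISS; vc=[]
#1 0x8b→b34/s2 L1-HIT; vc=[]
#2 0xa1→b40/s0 MISS; vc=[]
#3 0x6d→b27/s3 MISS; vc=[]
#4 0xc0→b48/s0 MISS; vc=[40]
#5 0xcd→b51/s3 MISS; vc=[40,27]
#6 0x20→b8/s0 MISS; vc=[40,27,48]
#7 0xa0→b40/s0 VC-HIT; vc=[8,27,48]
#8 0xc3→b48/s0 VC-HIT; vc=[8,27,40]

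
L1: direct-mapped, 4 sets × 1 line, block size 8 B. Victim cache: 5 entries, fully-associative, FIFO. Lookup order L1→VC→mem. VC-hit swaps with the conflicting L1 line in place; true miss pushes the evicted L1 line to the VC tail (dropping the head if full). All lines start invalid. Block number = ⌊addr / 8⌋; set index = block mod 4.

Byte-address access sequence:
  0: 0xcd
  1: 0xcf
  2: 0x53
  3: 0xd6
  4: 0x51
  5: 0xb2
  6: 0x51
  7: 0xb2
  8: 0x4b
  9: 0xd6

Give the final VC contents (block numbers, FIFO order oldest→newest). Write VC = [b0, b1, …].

  [0] addr=0xcd blk=25 s=1: MISS | VC []
  [1] addr=0xcf blk=25 s=1: L1-HIT | VC []
  [2] addr=0x53 blk=10 s=2: MISS | VC []
  [3] addr=0xd6 blk=26 s=2: MISS | VC [10]
  [4] addr=0x51 blk=10 s=2: VC-HIT | VC [26]
  [5] addr=0xb2 blk=22 s=2: MISS | VC [26, 10]
  [6] addr=0x51 blk=10 s=2: VC-HIT | VC [26, 22]
  [7] addr=0xb2 blk=22 s=2: VC-HIT | VC [26, 10]
  [8] addr=0x4b blk=9 s=1: MISS | VC [26, 10, 25]
  [9] addr=0xd6 blk=26 s=2: VC-HIT | VC [22, 10, 25]

VC = [22, 10, 25]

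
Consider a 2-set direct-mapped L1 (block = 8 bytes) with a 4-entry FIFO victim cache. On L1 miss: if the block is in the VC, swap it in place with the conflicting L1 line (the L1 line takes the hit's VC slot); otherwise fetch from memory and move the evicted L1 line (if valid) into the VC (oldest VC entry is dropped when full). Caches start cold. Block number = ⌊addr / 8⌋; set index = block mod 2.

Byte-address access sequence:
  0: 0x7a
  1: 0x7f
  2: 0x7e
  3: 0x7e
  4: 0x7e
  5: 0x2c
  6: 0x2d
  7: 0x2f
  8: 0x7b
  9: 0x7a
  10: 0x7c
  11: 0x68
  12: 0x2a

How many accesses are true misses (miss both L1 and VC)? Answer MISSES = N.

MISSES = 3

0: 0x7a (blk 15, set 1) → MISS  vc=[]
1: 0x7f (blk 15, set 1) → L1-HIT  vc=[]
2: 0x7e (blk 15, set 1) → L1-HIT  vc=[]
3: 0x7e (blk 15, set 1) → L1-HIT  vc=[]
4: 0x7e (blk 15, set 1) → L1-HIT  vc=[]
5: 0x2c (blk 5, set 1) → MISS  vc=[15]
6: 0x2d (blk 5, set 1) → L1-HIT  vc=[15]
7: 0x2f (blk 5, set 1) → L1-HIT  vc=[15]
8: 0x7b (blk 15, set 1) → VC-HIT  vc=[5]
9: 0x7a (blk 15, set 1) → L1-HIT  vc=[5]
10: 0x7c (blk 15, set 1) → L1-HIT  vc=[5]
11: 0x68 (blk 13, set 1) → MISS  vc=[5, 15]
12: 0x2a (blk 5, set 1) → VC-HIT  vc=[13, 15]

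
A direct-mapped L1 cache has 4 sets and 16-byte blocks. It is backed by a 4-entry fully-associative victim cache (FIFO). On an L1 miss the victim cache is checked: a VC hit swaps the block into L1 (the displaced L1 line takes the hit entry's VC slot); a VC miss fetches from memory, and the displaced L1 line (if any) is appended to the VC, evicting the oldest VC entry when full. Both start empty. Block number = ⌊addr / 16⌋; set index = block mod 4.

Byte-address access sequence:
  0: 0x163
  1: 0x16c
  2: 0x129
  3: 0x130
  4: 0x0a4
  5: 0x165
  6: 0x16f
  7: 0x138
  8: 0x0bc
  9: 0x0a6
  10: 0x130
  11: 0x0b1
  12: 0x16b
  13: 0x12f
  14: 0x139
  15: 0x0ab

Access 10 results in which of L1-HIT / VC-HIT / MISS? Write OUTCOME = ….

#0 0x163→b22/s2 MISS; vc=[]
#1 0x16c→b22/s2 L1-HIT; vc=[]
#2 0x129→b18/s2 MISS; vc=[22]
#3 0x130→b19/s3 MISS; vc=[22]
#4 0xa4→b10/s2 MISS; vc=[22,18]
#5 0x165→b22/s2 VC-HIT; vc=[10,18]
#6 0x16f→b22/s2 L1-HIT; vc=[10,18]
#7 0x138→b19/s3 L1-HIT; vc=[10,18]
#8 0xbc→b11/s3 MISS; vc=[10,18,19]
#9 0xa6→b10/s2 VC-HIT; vc=[22,18,19]
#10 0x130→b19/s3 VC-HIT; vc=[22,18,11]
#11 0xb1→b11/s3 VC-HIT; vc=[22,18,19]
#12 0x16b→b22/s2 VC-HIT; vc=[10,18,19]
#13 0x12f→b18/s2 VC-HIT; vc=[10,22,19]
#14 0x139→b19/s3 VC-HIT; vc=[10,22,11]
#15 0xab→b10/s2 VC-HIT; vc=[18,22,11]

OUTCOME = VC-HIT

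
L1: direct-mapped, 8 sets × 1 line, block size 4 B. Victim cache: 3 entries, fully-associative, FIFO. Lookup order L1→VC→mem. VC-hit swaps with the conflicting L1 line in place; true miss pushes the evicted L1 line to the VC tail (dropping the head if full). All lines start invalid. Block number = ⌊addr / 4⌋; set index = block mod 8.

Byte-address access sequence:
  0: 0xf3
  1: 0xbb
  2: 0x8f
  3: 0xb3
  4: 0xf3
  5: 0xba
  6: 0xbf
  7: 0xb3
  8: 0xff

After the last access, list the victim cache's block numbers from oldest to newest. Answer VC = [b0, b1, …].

VC = [60, 47]

  [0] addr=0xf3 blk=60 s=4: MISS | VC []
  [1] addr=0xbb blk=46 s=6: MISS | VC []
  [2] addr=0x8f blk=35 s=3: MISS | VC []
  [3] addr=0xb3 blk=44 s=4: MISS | VC [60]
  [4] addr=0xf3 blk=60 s=4: VC-HIT | VC [44]
  [5] addr=0xba blk=46 s=6: L1-HIT | VC [44]
  [6] addr=0xbf blk=47 s=7: MISS | VC [44]
  [7] addr=0xb3 blk=44 s=4: VC-HIT | VC [60]
  [8] addr=0xff blk=63 s=7: MISS | VC [60, 47]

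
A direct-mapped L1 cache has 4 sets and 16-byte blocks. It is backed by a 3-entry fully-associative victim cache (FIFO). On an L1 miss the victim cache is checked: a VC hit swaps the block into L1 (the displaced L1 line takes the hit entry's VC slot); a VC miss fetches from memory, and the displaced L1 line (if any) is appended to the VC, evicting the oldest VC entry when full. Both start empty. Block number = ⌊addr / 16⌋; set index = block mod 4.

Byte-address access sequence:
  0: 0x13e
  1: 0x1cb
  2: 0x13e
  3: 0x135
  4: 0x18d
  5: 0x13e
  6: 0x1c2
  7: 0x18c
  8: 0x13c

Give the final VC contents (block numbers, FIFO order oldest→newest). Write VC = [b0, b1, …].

  [0] addr=0x13e blk=19 s=3: MISS | VC []
  [1] addr=0x1cb blk=28 s=0: MISS | VC []
  [2] addr=0x13e blk=19 s=3: L1-HIT | VC []
  [3] addr=0x135 blk=19 s=3: L1-HIT | VC []
  [4] addr=0x18d blk=24 s=0: MISS | VC [28]
  [5] addr=0x13e blk=19 s=3: L1-HIT | VC [28]
  [6] addr=0x1c2 blk=28 s=0: VC-HIT | VC [24]
  [7] addr=0x18c blk=24 s=0: VC-HIT | VC [28]
  [8] addr=0x13c blk=19 s=3: L1-HIT | VC [28]

VC = [28]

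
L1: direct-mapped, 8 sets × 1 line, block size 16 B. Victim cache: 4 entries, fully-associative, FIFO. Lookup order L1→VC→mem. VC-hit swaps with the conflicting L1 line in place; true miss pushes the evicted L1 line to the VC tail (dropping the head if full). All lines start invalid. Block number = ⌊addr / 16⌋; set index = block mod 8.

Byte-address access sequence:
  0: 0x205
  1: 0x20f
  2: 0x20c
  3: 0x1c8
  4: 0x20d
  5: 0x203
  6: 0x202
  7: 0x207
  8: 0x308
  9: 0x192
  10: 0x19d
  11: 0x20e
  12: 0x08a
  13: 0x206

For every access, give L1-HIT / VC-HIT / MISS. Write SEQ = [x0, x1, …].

SEQ = [MISS, L1-HIT, L1-HIT, MISS, L1-HIT, L1-HIT, L1-HIT, L1-HIT, MISS, MISS, L1-HIT, VC-HIT, MISS, VC-HIT]

#0 0x205→b32/s0 MISS; vc=[]
#1 0x20f→b32/s0 L1-HIT; vc=[]
#2 0x20c→b32/s0 L1-HIT; vc=[]
#3 0x1c8→b28/s4 MISS; vc=[]
#4 0x20d→b32/s0 L1-HIT; vc=[]
#5 0x203→b32/s0 L1-HIT; vc=[]
#6 0x202→b32/s0 L1-HIT; vc=[]
#7 0x207→b32/s0 L1-HIT; vc=[]
#8 0x308→b48/s0 MISS; vc=[32]
#9 0x192→b25/s1 MISS; vc=[32]
#10 0x19d→b25/s1 L1-HIT; vc=[32]
#11 0x20e→b32/s0 VC-HIT; vc=[48]
#12 0x8a→b8/s0 MISS; vc=[48,32]
#13 0x206→b32/s0 VC-HIT; vc=[48,8]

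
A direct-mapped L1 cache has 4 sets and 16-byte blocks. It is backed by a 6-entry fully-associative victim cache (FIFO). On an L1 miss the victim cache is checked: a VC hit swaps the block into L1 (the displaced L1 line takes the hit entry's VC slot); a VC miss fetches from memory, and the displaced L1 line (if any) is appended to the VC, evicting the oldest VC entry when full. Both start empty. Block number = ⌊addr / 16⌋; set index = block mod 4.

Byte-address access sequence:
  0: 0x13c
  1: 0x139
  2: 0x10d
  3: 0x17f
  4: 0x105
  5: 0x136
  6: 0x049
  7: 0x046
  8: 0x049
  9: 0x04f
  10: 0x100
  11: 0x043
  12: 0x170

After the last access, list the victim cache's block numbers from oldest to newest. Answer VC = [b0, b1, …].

VC = [19, 16]

#0 0x13c→b19/s3 MISS; vc=[]
#1 0x139→b19/s3 L1-HIT; vc=[]
#2 0x10d→b16/s0 MISS; vc=[]
#3 0x17f→b23/s3 MISS; vc=[19]
#4 0x105→b16/s0 L1-HIT; vc=[19]
#5 0x136→b19/s3 VC-HIT; vc=[23]
#6 0x49→b4/s0 MISS; vc=[23,16]
#7 0x46→b4/s0 L1-HIT; vc=[23,16]
#8 0x49→b4/s0 L1-HIT; vc=[23,16]
#9 0x4f→b4/s0 L1-HIT; vc=[23,16]
#10 0x100→b16/s0 VC-HIT; vc=[23,4]
#11 0x43→b4/s0 VC-HIT; vc=[23,16]
#12 0x170→b23/s3 VC-HIT; vc=[19,16]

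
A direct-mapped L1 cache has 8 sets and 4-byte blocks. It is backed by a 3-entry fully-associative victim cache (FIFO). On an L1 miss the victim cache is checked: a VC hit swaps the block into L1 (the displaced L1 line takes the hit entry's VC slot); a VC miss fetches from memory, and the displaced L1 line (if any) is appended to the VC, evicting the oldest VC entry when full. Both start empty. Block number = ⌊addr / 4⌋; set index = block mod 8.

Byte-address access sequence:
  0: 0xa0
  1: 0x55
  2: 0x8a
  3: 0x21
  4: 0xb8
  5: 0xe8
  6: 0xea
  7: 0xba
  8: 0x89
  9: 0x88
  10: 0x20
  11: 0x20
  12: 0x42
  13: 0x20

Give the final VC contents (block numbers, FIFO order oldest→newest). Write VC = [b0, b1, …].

  [0] addr=0xa0 blk=40 s=0: MISS | VC []
  [1] addr=0x55 blk=21 s=5: MISS | VC []
  [2] addr=0x8a blk=34 s=2: MISS | VC []
  [3] addr=0x21 blk=8 s=0: MISS | VC [40]
  [4] addr=0xb8 blk=46 s=6: MISS | VC [40]
  [5] addr=0xe8 blk=58 s=2: MISS | VC [40, 34]
  [6] addr=0xea blk=58 s=2: L1-HIT | VC [40, 34]
  [7] addr=0xba blk=46 s=6: L1-HIT | VC [40, 34]
  [8] addr=0x89 blk=34 s=2: VC-HIT | VC [40, 58]
  [9] addr=0x88 blk=34 s=2: L1-HIT | VC [40, 58]
  [10] addr=0x20 blk=8 s=0: L1-HIT | VC [40, 58]
  [11] addr=0x20 blk=8 s=0: L1-HIT | VC [40, 58]
  [12] addr=0x42 blk=16 s=0: MISS | VC [40, 58, 8]
  [13] addr=0x20 blk=8 s=0: VC-HIT | VC [40, 58, 16]

VC = [40, 58, 16]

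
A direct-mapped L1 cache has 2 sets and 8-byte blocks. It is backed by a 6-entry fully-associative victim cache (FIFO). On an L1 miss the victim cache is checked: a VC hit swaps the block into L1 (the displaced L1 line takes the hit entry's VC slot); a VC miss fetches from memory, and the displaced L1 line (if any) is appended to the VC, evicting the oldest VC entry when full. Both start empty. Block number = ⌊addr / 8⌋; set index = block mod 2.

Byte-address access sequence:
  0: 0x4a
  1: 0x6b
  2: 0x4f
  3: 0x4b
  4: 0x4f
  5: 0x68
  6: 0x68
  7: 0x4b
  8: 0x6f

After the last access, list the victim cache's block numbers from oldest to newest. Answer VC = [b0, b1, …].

VC = [9]

0: 0x4a (blk 9, set 1) → MISS  vc=[]
1: 0x6b (blk 13, set 1) → MISS  vc=[9]
2: 0x4f (blk 9, set 1) → VC-HIT  vc=[13]
3: 0x4b (blk 9, set 1) → L1-HIT  vc=[13]
4: 0x4f (blk 9, set 1) → L1-HIT  vc=[13]
5: 0x68 (blk 13, set 1) → VC-HIT  vc=[9]
6: 0x68 (blk 13, set 1) → L1-HIT  vc=[9]
7: 0x4b (blk 9, set 1) → VC-HIT  vc=[13]
8: 0x6f (blk 13, set 1) → VC-HIT  vc=[9]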